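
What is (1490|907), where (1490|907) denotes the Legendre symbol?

-1

Reduce the numerator: 1490 ≡ 583 (mod 907), so (1490|907) = (583|907).
Both 583 ≡ 3 and 907 ≡ 3 (mod 4), so reciprocity gives (583|907) = -(907|583). Reduce: 907 ≡ 324 (mod 583). Now have -(324|583).
Factor out 2: 324 = 2^2·81. Since 583 ≡ 7 (mod 8), (2|583) = +1, and (2|583)^2 = +1. Now have -(81|583).
81 ≡ 1 (mod 4), so quadratic reciprocity gives (81|583) = (583|81). Reduce: 583 ≡ 16 (mod 81). Now have -(16|81).
Factor out 2: 16 = 2^4. Since 81 ≡ 1 (mod 8), (2|81) = +1, and (2|81)^4 = +1. Now have -(1|81).
(1|81) = 1. Collecting the sign factors: -1.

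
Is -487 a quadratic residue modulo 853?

no

Reduce the numerator: -487 ≡ 366 (mod 853), so (-487/853) = (366/853).
Factor out 2: 366 = 2·183. Since 853 ≡ 5 (mod 8), (2/853) = -1. Now have -(183/853).
853 ≡ 1 (mod 4), so quadratic reciprocity gives (183/853) = (853/183). Reduce: 853 ≡ 121 (mod 183). Now have -(121/183).
121 ≡ 1 (mod 4), so quadratic reciprocity gives (121/183) = (183/121). Reduce: 183 ≡ 62 (mod 121). Now have -(62/121).
Factor out 2: 62 = 2·31. Since 121 ≡ 1 (mod 8), (2/121) = +1. Now have -(31/121).
121 ≡ 1 (mod 4), so quadratic reciprocity gives (31/121) = (121/31). Reduce: 121 ≡ 28 (mod 31). Now have -(28/31).
Factor out 2: 28 = 2^2·7. Since 31 ≡ 7 (mod 8), (2/31) = +1, and (2/31)^2 = +1. Now have -(7/31).
Both 7 ≡ 3 and 31 ≡ 3 (mod 4), so reciprocity gives (7/31) = -(31/7). Reduce: 31 ≡ 3 (mod 7). Now have (3/7).
Both 3 ≡ 3 and 7 ≡ 3 (mod 4), so reciprocity gives (3/7) = -(7/3). Reduce: 7 ≡ 1 (mod 3). Now have -(1/3).
(1/3) = 1. Collecting the sign factors: -1.
(-487/853) = -1, and 853 is prime, so -487 is not a quadratic residue mod 853.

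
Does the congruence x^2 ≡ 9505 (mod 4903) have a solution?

Reduce the numerator: 9505 ≡ 4602 (mod 4903), so (9505/4903) = (4602/4903).
Factor out 2: 4602 = 2·2301. Since 4903 ≡ 7 (mod 8), (2/4903) = +1. Now have (2301/4903).
2301 ≡ 1 (mod 4), so quadratic reciprocity gives (2301/4903) = (4903/2301). Reduce: 4903 ≡ 301 (mod 2301). Now have (301/2301).
301 ≡ 1 (mod 4), so quadratic reciprocity gives (301/2301) = (2301/301). Reduce: 2301 ≡ 194 (mod 301). Now have (194/301).
Factor out 2: 194 = 2·97. Since 301 ≡ 5 (mod 8), (2/301) = -1. Now have -(97/301).
97 ≡ 1 (mod 4), so quadratic reciprocity gives (97/301) = (301/97). Reduce: 301 ≡ 10 (mod 97). Now have -(10/97).
Factor out 2: 10 = 2·5. Since 97 ≡ 1 (mod 8), (2/97) = +1. Now have -(5/97).
5 ≡ 1 (mod 4), so quadratic reciprocity gives (5/97) = (97/5). Reduce: 97 ≡ 2 (mod 5). Now have -(2/5).
Factor out 2: 2 = 2. Since 5 ≡ 5 (mod 8), (2/5) = -1. Now have (1/5).
(1/5) = 1. Collecting the sign factors: 1.
The Legendre symbol is 1, so x^2 ≡ 9505 (mod 4903) has solution.

yes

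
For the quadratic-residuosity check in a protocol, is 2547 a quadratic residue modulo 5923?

no

Both 2547 ≡ 3 and 5923 ≡ 3 (mod 4), so reciprocity gives (2547/5923) = -(5923/2547). Reduce: 5923 ≡ 829 (mod 2547). Now have -(829/2547).
829 ≡ 1 (mod 4), so quadratic reciprocity gives (829/2547) = (2547/829). Reduce: 2547 ≡ 60 (mod 829). Now have -(60/829).
Factor out 2: 60 = 2^2·15. Since 829 ≡ 5 (mod 8), (2/829) = -1, and (2/829)^2 = +1. Now have -(15/829).
829 ≡ 1 (mod 4), so quadratic reciprocity gives (15/829) = (829/15). Reduce: 829 ≡ 4 (mod 15). Now have -(4/15).
Factor out 2: 4 = 2^2. Since 15 ≡ 7 (mod 8), (2/15) = +1, and (2/15)^2 = +1. Now have -(1/15).
(1/15) = 1. Collecting the sign factors: -1.
(2547/5923) = -1, and 5923 is prime, so 2547 is not a quadratic residue mod 5923.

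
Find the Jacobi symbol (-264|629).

(-264|629)
  = (365|629)    [-264 ≡ 365 mod 629]
  = (629|365)    [QR: 365 ≡ 1 mod 4, sign kept]
  = (264|365)    [629 ≡ 264 mod 365]
  = -(33|365)    [365 ≡ 5 mod 8 ⇒ (2|365)^3 = -1]
  = -(365|33)    [QR: 33 ≡ 1 mod 4, sign kept]
  = -(2|33)    [365 ≡ 2 mod 33]
  = -(1|33)    [33 ≡ 1 mod 8 ⇒ (2|33) = +1]
  = -1    [(1|33) = 1]

-1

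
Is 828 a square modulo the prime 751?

Reduce the numerator: 828 ≡ 77 (mod 751), so (828/751) = (77/751).
77 ≡ 1 (mod 4), so quadratic reciprocity gives (77/751) = (751/77). Reduce: 751 ≡ 58 (mod 77). Now have (58/77).
Factor out 2: 58 = 2·29. Since 77 ≡ 5 (mod 8), (2/77) = -1. Now have -(29/77).
29 ≡ 1 (mod 4), so quadratic reciprocity gives (29/77) = (77/29). Reduce: 77 ≡ 19 (mod 29). Now have -(19/29).
29 ≡ 1 (mod 4), so quadratic reciprocity gives (19/29) = (29/19). Reduce: 29 ≡ 10 (mod 19). Now have -(10/19).
Factor out 2: 10 = 2·5. Since 19 ≡ 3 (mod 8), (2/19) = -1. Now have (5/19).
5 ≡ 1 (mod 4), so quadratic reciprocity gives (5/19) = (19/5). Reduce: 19 ≡ 4 (mod 5). Now have (4/5).
Factor out 2: 4 = 2^2. Since 5 ≡ 5 (mod 8), (2/5) = -1, and (2/5)^2 = +1. Now have (1/5).
(1/5) = 1. Collecting the sign factors: 1.
(828/751) = 1, and 751 is prime, so 828 is a quadratic residue mod 751.

yes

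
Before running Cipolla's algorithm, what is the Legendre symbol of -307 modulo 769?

1

(-307|769)
  = (462|769)    [-307 ≡ 462 mod 769]
  = (231|769)    [769 ≡ 1 mod 8 ⇒ (2|769) = +1]
  = (769|231)    [QR: 769 ≡ 1 mod 4, sign kept]
  = (76|231)    [769 ≡ 76 mod 231]
  = (19|231)    [231 ≡ 7 mod 8 ⇒ (2|231)^2 = +1]
  = -(231|19)    [QR: both ≡ 3 mod 4, sign flips]
  = -(3|19)    [231 ≡ 3 mod 19]
  = (19|3)    [QR: both ≡ 3 mod 4, sign flips]
  = (1|3)    [19 ≡ 1 mod 3]
  = 1    [(1|3) = 1]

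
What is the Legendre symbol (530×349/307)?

1

By multiplicativity, (530·349/307) = (530/307)·(349/307).
First factor (530/307):
Reduce the numerator: 530 ≡ 223 (mod 307), so (530/307) = (223/307).
Both 223 ≡ 3 and 307 ≡ 3 (mod 4), so reciprocity gives (223/307) = -(307/223). Reduce: 307 ≡ 84 (mod 223). Now have -(84/223).
Factor out 2: 84 = 2^2·21. Since 223 ≡ 7 (mod 8), (2/223) = +1, and (2/223)^2 = +1. Now have -(21/223).
21 ≡ 1 (mod 4), so quadratic reciprocity gives (21/223) = (223/21). Reduce: 223 ≡ 13 (mod 21). Now have -(13/21).
13 ≡ 1 (mod 4), so quadratic reciprocity gives (13/21) = (21/13). Reduce: 21 ≡ 8 (mod 13). Now have -(8/13).
Factor out 2: 8 = 2^3. Since 13 ≡ 5 (mod 8), (2/13) = -1, and (2/13)^3 = -1. Now have (1/13).
(1/13) = 1. Collecting the sign factors: 1.
Second factor (349/307):
Reduce the numerator: 349 ≡ 42 (mod 307), so (349/307) = (42/307).
Factor out 2: 42 = 2·21. Since 307 ≡ 3 (mod 8), (2/307) = -1. Now have -(21/307).
21 ≡ 1 (mod 4), so quadratic reciprocity gives (21/307) = (307/21). Reduce: 307 ≡ 13 (mod 21). Now have -(13/21).
13 ≡ 1 (mod 4), so quadratic reciprocity gives (13/21) = (21/13). Reduce: 21 ≡ 8 (mod 13). Now have -(8/13).
Factor out 2: 8 = 2^3. Since 13 ≡ 5 (mod 8), (2/13) = -1, and (2/13)^3 = -1. Now have (1/13).
(1/13) = 1. Collecting the sign factors: 1.
Product: (1)·(1) = 1.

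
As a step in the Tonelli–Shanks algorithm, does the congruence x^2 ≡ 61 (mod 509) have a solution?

61 ≡ 1 (mod 4), so quadratic reciprocity gives (61|509) = (509|61). Reduce: 509 ≡ 21 (mod 61). Now have (21|61).
21 ≡ 1 (mod 4), so quadratic reciprocity gives (21|61) = (61|21). Reduce: 61 ≡ 19 (mod 21). Now have (19|21).
21 ≡ 1 (mod 4), so quadratic reciprocity gives (19|21) = (21|19). Reduce: 21 ≡ 2 (mod 19). Now have (2|19).
Factor out 2: 2 = 2. Since 19 ≡ 3 (mod 8), (2|19) = -1. Now have -(1|19).
(1|19) = 1. Collecting the sign factors: -1.
(61|509) = -1, and 509 is prime, so 61 is not a quadratic residue mod 509.

no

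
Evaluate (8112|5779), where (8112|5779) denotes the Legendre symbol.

Reduce the numerator: 8112 ≡ 2333 (mod 5779), so (8112|5779) = (2333|5779).
2333 ≡ 1 (mod 4), so quadratic reciprocity gives (2333|5779) = (5779|2333). Reduce: 5779 ≡ 1113 (mod 2333). Now have (1113|2333).
1113 ≡ 1 (mod 4), so quadratic reciprocity gives (1113|2333) = (2333|1113). Reduce: 2333 ≡ 107 (mod 1113). Now have (107|1113).
1113 ≡ 1 (mod 4), so quadratic reciprocity gives (107|1113) = (1113|107). Reduce: 1113 ≡ 43 (mod 107). Now have (43|107).
Both 43 ≡ 3 and 107 ≡ 3 (mod 4), so reciprocity gives (43|107) = -(107|43). Reduce: 107 ≡ 21 (mod 43). Now have -(21|43).
21 ≡ 1 (mod 4), so quadratic reciprocity gives (21|43) = (43|21). Reduce: 43 ≡ 1 (mod 21). Now have -(1|21).
(1|21) = 1. Collecting the sign factors: -1.

-1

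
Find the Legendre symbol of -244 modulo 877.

-1

Reduce the numerator: -244 ≡ 633 (mod 877), so (-244/877) = (633/877).
633 ≡ 1 (mod 4), so quadratic reciprocity gives (633/877) = (877/633). Reduce: 877 ≡ 244 (mod 633). Now have (244/633).
Factor out 2: 244 = 2^2·61. Since 633 ≡ 1 (mod 8), (2/633) = +1, and (2/633)^2 = +1. Now have (61/633).
61 ≡ 1 (mod 4), so quadratic reciprocity gives (61/633) = (633/61). Reduce: 633 ≡ 23 (mod 61). Now have (23/61).
61 ≡ 1 (mod 4), so quadratic reciprocity gives (23/61) = (61/23). Reduce: 61 ≡ 15 (mod 23). Now have (15/23).
Both 15 ≡ 3 and 23 ≡ 3 (mod 4), so reciprocity gives (15/23) = -(23/15). Reduce: 23 ≡ 8 (mod 15). Now have -(8/15).
Factor out 2: 8 = 2^3. Since 15 ≡ 7 (mod 8), (2/15) = +1, and (2/15)^3 = +1. Now have -(1/15).
(1/15) = 1. Collecting the sign factors: -1.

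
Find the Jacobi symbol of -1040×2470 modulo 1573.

By multiplicativity, (-1040·2470 / 1573) = (-1040 / 1573)·(2470 / 1573).
First factor (-1040 / 1573):
(-1040 / 1573)
  = (1040 / 1573)    [1573 ≡ 1 mod 4 ⇒ (-1 / 1573) = +1]
  = (65 / 1573)    [1573 ≡ 5 mod 8 ⇒ (2 / 1573)^4 = +1]
  = (1573 / 65)    [QR: 65 ≡ 1 mod 4, sign kept]
  = (13 / 65)    [1573 ≡ 13 mod 65]
  = (65 / 13)    [QR: 13 ≡ 1 mod 4, sign kept]
  = (0 / 13)    [65 ≡ 0 mod 13]
  = 0    [numerator 0, gcd > 1]
Second factor (2470 / 1573):
(2470 / 1573)
  = (897 / 1573)    [2470 ≡ 897 mod 1573]
  = (1573 / 897)    [QR: 897 ≡ 1 mod 4, sign kept]
  = (676 / 897)    [1573 ≡ 676 mod 897]
  = (169 / 897)    [897 ≡ 1 mod 8 ⇒ (2 / 897)^2 = +1]
  = (897 / 169)    [QR: 169 ≡ 1 mod 4, sign kept]
  = (52 / 169)    [897 ≡ 52 mod 169]
  = (13 / 169)    [169 ≡ 1 mod 8 ⇒ (2 / 169)^2 = +1]
  = (169 / 13)    [QR: 13 ≡ 1 mod 4, sign kept]
  = (0 / 13)    [169 ≡ 0 mod 13]
  = 0    [numerator 0, gcd > 1]
Product: (0)·(0) = 0.

0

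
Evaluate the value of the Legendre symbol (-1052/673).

Reduce the numerator: -1052 ≡ 294 (mod 673), so (-1052/673) = (294/673).
Factor out 2: 294 = 2·147. Since 673 ≡ 1 (mod 8), (2/673) = +1. Now have (147/673).
673 ≡ 1 (mod 4), so quadratic reciprocity gives (147/673) = (673/147). Reduce: 673 ≡ 85 (mod 147). Now have (85/147).
85 ≡ 1 (mod 4), so quadratic reciprocity gives (85/147) = (147/85). Reduce: 147 ≡ 62 (mod 85). Now have (62/85).
Factor out 2: 62 = 2·31. Since 85 ≡ 5 (mod 8), (2/85) = -1. Now have -(31/85).
85 ≡ 1 (mod 4), so quadratic reciprocity gives (31/85) = (85/31). Reduce: 85 ≡ 23 (mod 31). Now have -(23/31).
Both 23 ≡ 3 and 31 ≡ 3 (mod 4), so reciprocity gives (23/31) = -(31/23). Reduce: 31 ≡ 8 (mod 23). Now have (8/23).
Factor out 2: 8 = 2^3. Since 23 ≡ 7 (mod 8), (2/23) = +1, and (2/23)^3 = +1. Now have (1/23).
(1/23) = 1. Collecting the sign factors: 1.

1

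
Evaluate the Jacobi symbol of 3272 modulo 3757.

Factor out 2: 3272 = 2^3·409. Since 3757 ≡ 5 (mod 8), (2/3757) = -1, and (2/3757)^3 = -1. Now have -(409/3757).
409 ≡ 1 (mod 4), so quadratic reciprocity gives (409/3757) = (3757/409). Reduce: 3757 ≡ 76 (mod 409). Now have -(76/409).
Factor out 2: 76 = 2^2·19. Since 409 ≡ 1 (mod 8), (2/409) = +1, and (2/409)^2 = +1. Now have -(19/409).
409 ≡ 1 (mod 4), so quadratic reciprocity gives (19/409) = (409/19). Reduce: 409 ≡ 10 (mod 19). Now have -(10/19).
Factor out 2: 10 = 2·5. Since 19 ≡ 3 (mod 8), (2/19) = -1. Now have (5/19).
5 ≡ 1 (mod 4), so quadratic reciprocity gives (5/19) = (19/5). Reduce: 19 ≡ 4 (mod 5). Now have (4/5).
Factor out 2: 4 = 2^2. Since 5 ≡ 5 (mod 8), (2/5) = -1, and (2/5)^2 = +1. Now have (1/5).
(1/5) = 1. Collecting the sign factors: 1.

1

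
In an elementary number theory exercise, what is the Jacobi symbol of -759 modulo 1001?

(-759 / 1001)
  = (242 / 1001)    [-759 ≡ 242 mod 1001]
  = (121 / 1001)    [1001 ≡ 1 mod 8 ⇒ (2 / 1001) = +1]
  = (1001 / 121)    [QR: 121 ≡ 1 mod 4, sign kept]
  = (33 / 121)    [1001 ≡ 33 mod 121]
  = (121 / 33)    [QR: 33 ≡ 1 mod 4, sign kept]
  = (22 / 33)    [121 ≡ 22 mod 33]
  = (11 / 33)    [33 ≡ 1 mod 8 ⇒ (2 / 33) = +1]
  = (33 / 11)    [QR: 33 ≡ 1 mod 4, sign kept]
  = (0 / 11)    [33 ≡ 0 mod 11]
  = 0    [numerator 0, gcd > 1]

0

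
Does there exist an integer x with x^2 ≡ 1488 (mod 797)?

Reduce the numerator: 1488 ≡ 691 (mod 797), so (1488/797) = (691/797).
797 ≡ 1 (mod 4), so quadratic reciprocity gives (691/797) = (797/691). Reduce: 797 ≡ 106 (mod 691). Now have (106/691).
Factor out 2: 106 = 2·53. Since 691 ≡ 3 (mod 8), (2/691) = -1. Now have -(53/691).
53 ≡ 1 (mod 4), so quadratic reciprocity gives (53/691) = (691/53). Reduce: 691 ≡ 2 (mod 53). Now have -(2/53).
Factor out 2: 2 = 2. Since 53 ≡ 5 (mod 8), (2/53) = -1. Now have (1/53).
(1/53) = 1. Collecting the sign factors: 1.
The Legendre symbol is 1, so x^2 ≡ 1488 (mod 797) has solution.

yes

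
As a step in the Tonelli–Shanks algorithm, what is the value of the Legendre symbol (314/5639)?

1

Factor out 2: 314 = 2·157. Since 5639 ≡ 7 (mod 8), (2/5639) = +1. Now have (157/5639).
157 ≡ 1 (mod 4), so quadratic reciprocity gives (157/5639) = (5639/157). Reduce: 5639 ≡ 144 (mod 157). Now have (144/157).
Factor out 2: 144 = 2^4·9. Since 157 ≡ 5 (mod 8), (2/157) = -1, and (2/157)^4 = +1. Now have (9/157).
9 ≡ 1 (mod 4), so quadratic reciprocity gives (9/157) = (157/9). Reduce: 157 ≡ 4 (mod 9). Now have (4/9).
Factor out 2: 4 = 2^2. Since 9 ≡ 1 (mod 8), (2/9) = +1, and (2/9)^2 = +1. Now have (1/9).
(1/9) = 1. Collecting the sign factors: 1.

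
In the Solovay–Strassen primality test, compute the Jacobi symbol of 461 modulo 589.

-1

461 ≡ 1 (mod 4), so quadratic reciprocity gives (461|589) = (589|461). Reduce: 589 ≡ 128 (mod 461). Now have (128|461).
Factor out 2: 128 = 2^7. Since 461 ≡ 5 (mod 8), (2|461) = -1, and (2|461)^7 = -1. Now have -(1|461).
(1|461) = 1. Collecting the sign factors: -1.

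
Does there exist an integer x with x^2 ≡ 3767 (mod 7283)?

yes

(3767/7283)
  = -(7283/3767)    [QR: both ≡ 3 mod 4, sign flips]
  = -(3516/3767)    [7283 ≡ 3516 mod 3767]
  = -(879/3767)    [3767 ≡ 7 mod 8 ⇒ (2/3767)^2 = +1]
  = (3767/879)    [QR: both ≡ 3 mod 4, sign flips]
  = (251/879)    [3767 ≡ 251 mod 879]
  = -(879/251)    [QR: both ≡ 3 mod 4, sign flips]
  = -(126/251)    [879 ≡ 126 mod 251]
  = (63/251)    [251 ≡ 3 mod 8 ⇒ (2/251) = -1]
  = -(251/63)    [QR: both ≡ 3 mod 4, sign flips]
  = -(62/63)    [251 ≡ 62 mod 63]
  = -(31/63)    [63 ≡ 7 mod 8 ⇒ (2/63) = +1]
  = (63/31)    [QR: both ≡ 3 mod 4, sign flips]
  = (1/31)    [63 ≡ 1 mod 31]
  = 1    [(1/31) = 1]
The Legendre symbol is 1, so x^2 ≡ 3767 (mod 7283) has solution.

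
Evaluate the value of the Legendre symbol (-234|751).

-1

(-234|751)
  = (517|751)    [-234 ≡ 517 mod 751]
  = (751|517)    [QR: 517 ≡ 1 mod 4, sign kept]
  = (234|517)    [751 ≡ 234 mod 517]
  = -(117|517)    [517 ≡ 5 mod 8 ⇒ (2|517) = -1]
  = -(517|117)    [QR: 117 ≡ 1 mod 4, sign kept]
  = -(49|117)    [517 ≡ 49 mod 117]
  = -(117|49)    [QR: 49 ≡ 1 mod 4, sign kept]
  = -(19|49)    [117 ≡ 19 mod 49]
  = -(49|19)    [QR: 49 ≡ 1 mod 4, sign kept]
  = -(11|19)    [49 ≡ 11 mod 19]
  = (19|11)    [QR: both ≡ 3 mod 4, sign flips]
  = (8|11)    [19 ≡ 8 mod 11]
  = -(1|11)    [11 ≡ 3 mod 8 ⇒ (2|11)^3 = -1]
  = -1    [(1|11) = 1]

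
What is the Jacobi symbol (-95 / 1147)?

Reduce the numerator: -95 ≡ 1052 (mod 1147), so (-95 / 1147) = (1052 / 1147).
Factor out 2: 1052 = 2^2·263. Since 1147 ≡ 3 (mod 8), (2 / 1147) = -1, and (2 / 1147)^2 = +1. Now have (263 / 1147).
Both 263 ≡ 3 and 1147 ≡ 3 (mod 4), so reciprocity gives (263 / 1147) = -(1147 / 263). Reduce: 1147 ≡ 95 (mod 263). Now have -(95 / 263).
Both 95 ≡ 3 and 263 ≡ 3 (mod 4), so reciprocity gives (95 / 263) = -(263 / 95). Reduce: 263 ≡ 73 (mod 95). Now have (73 / 95).
73 ≡ 1 (mod 4), so quadratic reciprocity gives (73 / 95) = (95 / 73). Reduce: 95 ≡ 22 (mod 73). Now have (22 / 73).
Factor out 2: 22 = 2·11. Since 73 ≡ 1 (mod 8), (2 / 73) = +1. Now have (11 / 73).
73 ≡ 1 (mod 4), so quadratic reciprocity gives (11 / 73) = (73 / 11). Reduce: 73 ≡ 7 (mod 11). Now have (7 / 11).
Both 7 ≡ 3 and 11 ≡ 3 (mod 4), so reciprocity gives (7 / 11) = -(11 / 7). Reduce: 11 ≡ 4 (mod 7). Now have -(4 / 7).
Factor out 2: 4 = 2^2. Since 7 ≡ 7 (mod 8), (2 / 7) = +1, and (2 / 7)^2 = +1. Now have -(1 / 7).
(1 / 7) = 1. Collecting the sign factors: -1.

-1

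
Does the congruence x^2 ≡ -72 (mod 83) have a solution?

(-72|83)
  = (11|83)    [-72 ≡ 11 mod 83]
  = -(83|11)    [QR: both ≡ 3 mod 4, sign flips]
  = -(6|11)    [83 ≡ 6 mod 11]
  = (3|11)    [11 ≡ 3 mod 8 ⇒ (2|11) = -1]
  = -(11|3)    [QR: both ≡ 3 mod 4, sign flips]
  = -(2|3)    [11 ≡ 2 mod 3]
  = (1|3)    [3 ≡ 3 mod 8 ⇒ (2|3) = -1]
  = 1    [(1|3) = 1]
(-72|83) = 1, and 83 is prime, so -72 is a quadratic residue mod 83.

yes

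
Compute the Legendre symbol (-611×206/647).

-1

By multiplicativity, (-611·206/647) = (-611/647)·(206/647).
First factor (-611/647):
(-611/647)
  = (36/647)    [-611 ≡ 36 mod 647]
  = (9/647)    [647 ≡ 7 mod 8 ⇒ (2/647)^2 = +1]
  = (647/9)    [QR: 9 ≡ 1 mod 4, sign kept]
  = (8/9)    [647 ≡ 8 mod 9]
  = (1/9)    [9 ≡ 1 mod 8 ⇒ (2/9)^3 = +1]
  = 1    [(1/9) = 1]
Second factor (206/647):
(206/647)
  = (103/647)    [647 ≡ 7 mod 8 ⇒ (2/647) = +1]
  = -(647/103)    [QR: both ≡ 3 mod 4, sign flips]
  = -(29/103)    [647 ≡ 29 mod 103]
  = -(103/29)    [QR: 29 ≡ 1 mod 4, sign kept]
  = -(16/29)    [103 ≡ 16 mod 29]
  = -(1/29)    [29 ≡ 5 mod 8 ⇒ (2/29)^4 = +1]
  = -1    [(1/29) = 1]
Product: (1)·(-1) = -1.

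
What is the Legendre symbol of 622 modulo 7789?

Factor out 2: 622 = 2·311. Since 7789 ≡ 5 (mod 8), (2|7789) = -1. Now have -(311|7789).
7789 ≡ 1 (mod 4), so quadratic reciprocity gives (311|7789) = (7789|311). Reduce: 7789 ≡ 14 (mod 311). Now have -(14|311).
Factor out 2: 14 = 2·7. Since 311 ≡ 7 (mod 8), (2|311) = +1. Now have -(7|311).
Both 7 ≡ 3 and 311 ≡ 3 (mod 4), so reciprocity gives (7|311) = -(311|7). Reduce: 311 ≡ 3 (mod 7). Now have (3|7).
Both 3 ≡ 3 and 7 ≡ 3 (mod 4), so reciprocity gives (3|7) = -(7|3). Reduce: 7 ≡ 1 (mod 3). Now have -(1|3).
(1|3) = 1. Collecting the sign factors: -1.

-1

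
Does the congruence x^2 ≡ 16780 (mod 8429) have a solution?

no

(16780|8429)
  = (8351|8429)    [16780 ≡ 8351 mod 8429]
  = (8429|8351)    [QR: 8429 ≡ 1 mod 4, sign kept]
  = (78|8351)    [8429 ≡ 78 mod 8351]
  = (39|8351)    [8351 ≡ 7 mod 8 ⇒ (2|8351) = +1]
  = -(8351|39)    [QR: both ≡ 3 mod 4, sign flips]
  = -(5|39)    [8351 ≡ 5 mod 39]
  = -(39|5)    [QR: 5 ≡ 1 mod 4, sign kept]
  = -(4|5)    [39 ≡ 4 mod 5]
  = -(1|5)    [5 ≡ 5 mod 8 ⇒ (2|5)^2 = +1]
  = -1    [(1|5) = 1]
(16780|8429) = -1, and 8429 is prime, so 16780 is not a quadratic residue mod 8429.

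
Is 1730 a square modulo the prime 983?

no

(1730/983)
  = (747/983)    [1730 ≡ 747 mod 983]
  = -(983/747)    [QR: both ≡ 3 mod 4, sign flips]
  = -(236/747)    [983 ≡ 236 mod 747]
  = -(59/747)    [747 ≡ 3 mod 8 ⇒ (2/747)^2 = +1]
  = (747/59)    [QR: both ≡ 3 mod 4, sign flips]
  = (39/59)    [747 ≡ 39 mod 59]
  = -(59/39)    [QR: both ≡ 3 mod 4, sign flips]
  = -(20/39)    [59 ≡ 20 mod 39]
  = -(5/39)    [39 ≡ 7 mod 8 ⇒ (2/39)^2 = +1]
  = -(39/5)    [QR: 5 ≡ 1 mod 4, sign kept]
  = -(4/5)    [39 ≡ 4 mod 5]
  = -(1/5)    [5 ≡ 5 mod 8 ⇒ (2/5)^2 = +1]
  = -1    [(1/5) = 1]
(1730/983) = -1, and 983 is prime, so 1730 is not a quadratic residue mod 983.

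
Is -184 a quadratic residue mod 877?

no

(-184|877)
  = (184|877)    [877 ≡ 1 mod 4 ⇒ (-1|877) = +1]
  = -(23|877)    [877 ≡ 5 mod 8 ⇒ (2|877)^3 = -1]
  = -(877|23)    [QR: 877 ≡ 1 mod 4, sign kept]
  = -(3|23)    [877 ≡ 3 mod 23]
  = (23|3)    [QR: both ≡ 3 mod 4, sign flips]
  = (2|3)    [23 ≡ 2 mod 3]
  = -(1|3)    [3 ≡ 3 mod 8 ⇒ (2|3) = -1]
  = -1    [(1|3) = 1]
(-184|877) = -1, and 877 is prime, so -184 is not a quadratic residue mod 877.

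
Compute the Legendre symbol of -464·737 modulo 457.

By multiplicativity, (-464·737/457) = (-464/457)·(737/457).
First factor (-464/457):
(-464/457)
  = (450/457)    [-464 ≡ 450 mod 457]
  = (225/457)    [457 ≡ 1 mod 8 ⇒ (2/457) = +1]
  = (457/225)    [QR: 225 ≡ 1 mod 4, sign kept]
  = (7/225)    [457 ≡ 7 mod 225]
  = (225/7)    [QR: 225 ≡ 1 mod 4, sign kept]
  = (1/7)    [225 ≡ 1 mod 7]
  = 1    [(1/7) = 1]
Second factor (737/457):
(737/457)
  = (280/457)    [737 ≡ 280 mod 457]
  = (35/457)    [457 ≡ 1 mod 8 ⇒ (2/457)^3 = +1]
  = (457/35)    [QR: 457 ≡ 1 mod 4, sign kept]
  = (2/35)    [457 ≡ 2 mod 35]
  = -(1/35)    [35 ≡ 3 mod 8 ⇒ (2/35) = -1]
  = -1    [(1/35) = 1]
Product: (1)·(-1) = -1.

-1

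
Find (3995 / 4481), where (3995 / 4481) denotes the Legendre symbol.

-1

(3995 / 4481)
  = (4481 / 3995)    [QR: 4481 ≡ 1 mod 4, sign kept]
  = (486 / 3995)    [4481 ≡ 486 mod 3995]
  = -(243 / 3995)    [3995 ≡ 3 mod 8 ⇒ (2 / 3995) = -1]
  = (3995 / 243)    [QR: both ≡ 3 mod 4, sign flips]
  = (107 / 243)    [3995 ≡ 107 mod 243]
  = -(243 / 107)    [QR: both ≡ 3 mod 4, sign flips]
  = -(29 / 107)    [243 ≡ 29 mod 107]
  = -(107 / 29)    [QR: 29 ≡ 1 mod 4, sign kept]
  = -(20 / 29)    [107 ≡ 20 mod 29]
  = -(5 / 29)    [29 ≡ 5 mod 8 ⇒ (2 / 29)^2 = +1]
  = -(29 / 5)    [QR: 5 ≡ 1 mod 4, sign kept]
  = -(4 / 5)    [29 ≡ 4 mod 5]
  = -(1 / 5)    [5 ≡ 5 mod 8 ⇒ (2 / 5)^2 = +1]
  = -1    [(1 / 5) = 1]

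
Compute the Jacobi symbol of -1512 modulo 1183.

(-1512|1183)
  = -(1512|1183)    [1183 ≡ 3 mod 4 ⇒ (-1|1183) = -1]
  = -(329|1183)    [1512 ≡ 329 mod 1183]
  = -(1183|329)    [QR: 329 ≡ 1 mod 4, sign kept]
  = -(196|329)    [1183 ≡ 196 mod 329]
  = -(49|329)    [329 ≡ 1 mod 8 ⇒ (2|329)^2 = +1]
  = -(329|49)    [QR: 49 ≡ 1 mod 4, sign kept]
  = -(35|49)    [329 ≡ 35 mod 49]
  = -(49|35)    [QR: 49 ≡ 1 mod 4, sign kept]
  = -(14|35)    [49 ≡ 14 mod 35]
  = (7|35)    [35 ≡ 3 mod 8 ⇒ (2|35) = -1]
  = -(35|7)    [QR: both ≡ 3 mod 4, sign flips]
  = -(0|7)    [35 ≡ 0 mod 7]
  = 0    [numerator 0, gcd > 1]

0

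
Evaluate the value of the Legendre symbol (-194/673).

(-194/673)
  = (194/673)    [673 ≡ 1 mod 4 ⇒ (-1/673) = +1]
  = (97/673)    [673 ≡ 1 mod 8 ⇒ (2/673) = +1]
  = (673/97)    [QR: 97 ≡ 1 mod 4, sign kept]
  = (91/97)    [673 ≡ 91 mod 97]
  = (97/91)    [QR: 97 ≡ 1 mod 4, sign kept]
  = (6/91)    [97 ≡ 6 mod 91]
  = -(3/91)    [91 ≡ 3 mod 8 ⇒ (2/91) = -1]
  = (91/3)    [QR: both ≡ 3 mod 4, sign flips]
  = (1/3)    [91 ≡ 1 mod 3]
  = 1    [(1/3) = 1]

1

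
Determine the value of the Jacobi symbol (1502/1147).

Reduce the numerator: 1502 ≡ 355 (mod 1147), so (1502/1147) = (355/1147).
Both 355 ≡ 3 and 1147 ≡ 3 (mod 4), so reciprocity gives (355/1147) = -(1147/355). Reduce: 1147 ≡ 82 (mod 355). Now have -(82/355).
Factor out 2: 82 = 2·41. Since 355 ≡ 3 (mod 8), (2/355) = -1. Now have (41/355).
41 ≡ 1 (mod 4), so quadratic reciprocity gives (41/355) = (355/41). Reduce: 355 ≡ 27 (mod 41). Now have (27/41).
41 ≡ 1 (mod 4), so quadratic reciprocity gives (27/41) = (41/27). Reduce: 41 ≡ 14 (mod 27). Now have (14/27).
Factor out 2: 14 = 2·7. Since 27 ≡ 3 (mod 8), (2/27) = -1. Now have -(7/27).
Both 7 ≡ 3 and 27 ≡ 3 (mod 4), so reciprocity gives (7/27) = -(27/7). Reduce: 27 ≡ 6 (mod 7). Now have (6/7).
Factor out 2: 6 = 2·3. Since 7 ≡ 7 (mod 8), (2/7) = +1. Now have (3/7).
Both 3 ≡ 3 and 7 ≡ 3 (mod 4), so reciprocity gives (3/7) = -(7/3). Reduce: 7 ≡ 1 (mod 3). Now have -(1/3).
(1/3) = 1. Collecting the sign factors: -1.

-1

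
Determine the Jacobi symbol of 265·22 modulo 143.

0

By multiplicativity, (265·22|143) = (265|143)·(22|143).
First factor (265|143):
Reduce the numerator: 265 ≡ 122 (mod 143), so (265|143) = (122|143).
Factor out 2: 122 = 2·61. Since 143 ≡ 7 (mod 8), (2|143) = +1. Now have (61|143).
61 ≡ 1 (mod 4), so quadratic reciprocity gives (61|143) = (143|61). Reduce: 143 ≡ 21 (mod 61). Now have (21|61).
21 ≡ 1 (mod 4), so quadratic reciprocity gives (21|61) = (61|21). Reduce: 61 ≡ 19 (mod 21). Now have (19|21).
21 ≡ 1 (mod 4), so quadratic reciprocity gives (19|21) = (21|19). Reduce: 21 ≡ 2 (mod 19). Now have (2|19).
Factor out 2: 2 = 2. Since 19 ≡ 3 (mod 8), (2|19) = -1. Now have -(1|19).
(1|19) = 1. Collecting the sign factors: -1.
Second factor (22|143):
Factor out 2: 22 = 2·11. Since 143 ≡ 7 (mod 8), (2|143) = +1. Now have (11|143).
Both 11 ≡ 3 and 143 ≡ 3 (mod 4), so reciprocity gives (11|143) = -(143|11). Reduce: 143 ≡ 0 (mod 11). Now have -(0|11).
The numerator is now 0 with denominator 11 > 1: the symbol is 0.
Product: (-1)·(0) = 0.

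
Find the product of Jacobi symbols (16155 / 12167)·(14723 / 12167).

By multiplicativity, (16155·14723 / 12167) = (16155 / 12167)·(14723 / 12167).
First factor (16155 / 12167):
Reduce the numerator: 16155 ≡ 3988 (mod 12167), so (16155 / 12167) = (3988 / 12167).
Factor out 2: 3988 = 2^2·997. Since 12167 ≡ 7 (mod 8), (2 / 12167) = +1, and (2 / 12167)^2 = +1. Now have (997 / 12167).
997 ≡ 1 (mod 4), so quadratic reciprocity gives (997 / 12167) = (12167 / 997). Reduce: 12167 ≡ 203 (mod 997). Now have (203 / 997).
997 ≡ 1 (mod 4), so quadratic reciprocity gives (203 / 997) = (997 / 203). Reduce: 997 ≡ 185 (mod 203). Now have (185 / 203).
185 ≡ 1 (mod 4), so quadratic reciprocity gives (185 / 203) = (203 / 185). Reduce: 203 ≡ 18 (mod 185). Now have (18 / 185).
Factor out 2: 18 = 2·9. Since 185 ≡ 1 (mod 8), (2 / 185) = +1. Now have (9 / 185).
9 ≡ 1 (mod 4), so quadratic reciprocity gives (9 / 185) = (185 / 9). Reduce: 185 ≡ 5 (mod 9). Now have (5 / 9).
5 ≡ 1 (mod 4), so quadratic reciprocity gives (5 / 9) = (9 / 5). Reduce: 9 ≡ 4 (mod 5). Now have (4 / 5).
Factor out 2: 4 = 2^2. Since 5 ≡ 5 (mod 8), (2 / 5) = -1, and (2 / 5)^2 = +1. Now have (1 / 5).
(1 / 5) = 1. Collecting the sign factors: 1.
Second factor (14723 / 12167):
Reduce the numerator: 14723 ≡ 2556 (mod 12167), so (14723 / 12167) = (2556 / 12167).
Factor out 2: 2556 = 2^2·639. Since 12167 ≡ 7 (mod 8), (2 / 12167) = +1, and (2 / 12167)^2 = +1. Now have (639 / 12167).
Both 639 ≡ 3 and 12167 ≡ 3 (mod 4), so reciprocity gives (639 / 12167) = -(12167 / 639). Reduce: 12167 ≡ 26 (mod 639). Now have -(26 / 639).
Factor out 2: 26 = 2·13. Since 639 ≡ 7 (mod 8), (2 / 639) = +1. Now have -(13 / 639).
13 ≡ 1 (mod 4), so quadratic reciprocity gives (13 / 639) = (639 / 13). Reduce: 639 ≡ 2 (mod 13). Now have -(2 / 13).
Factor out 2: 2 = 2. Since 13 ≡ 5 (mod 8), (2 / 13) = -1. Now have (1 / 13).
(1 / 13) = 1. Collecting the sign factors: 1.
Product: (1)·(1) = 1.

1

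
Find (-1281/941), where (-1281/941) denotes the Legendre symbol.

(-1281/941)
  = (601/941)    [-1281 ≡ 601 mod 941]
  = (941/601)    [QR: 601 ≡ 1 mod 4, sign kept]
  = (340/601)    [941 ≡ 340 mod 601]
  = (85/601)    [601 ≡ 1 mod 8 ⇒ (2/601)^2 = +1]
  = (601/85)    [QR: 85 ≡ 1 mod 4, sign kept]
  = (6/85)    [601 ≡ 6 mod 85]
  = -(3/85)    [85 ≡ 5 mod 8 ⇒ (2/85) = -1]
  = -(85/3)    [QR: 85 ≡ 1 mod 4, sign kept]
  = -(1/3)    [85 ≡ 1 mod 3]
  = -1    [(1/3) = 1]

-1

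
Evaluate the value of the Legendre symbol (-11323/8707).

1

(-11323/8707)
  = (6091/8707)    [-11323 ≡ 6091 mod 8707]
  = -(8707/6091)    [QR: both ≡ 3 mod 4, sign flips]
  = -(2616/6091)    [8707 ≡ 2616 mod 6091]
  = (327/6091)    [6091 ≡ 3 mod 8 ⇒ (2/6091)^3 = -1]
  = -(6091/327)    [QR: both ≡ 3 mod 4, sign flips]
  = -(205/327)    [6091 ≡ 205 mod 327]
  = -(327/205)    [QR: 205 ≡ 1 mod 4, sign kept]
  = -(122/205)    [327 ≡ 122 mod 205]
  = (61/205)    [205 ≡ 5 mod 8 ⇒ (2/205) = -1]
  = (205/61)    [QR: 61 ≡ 1 mod 4, sign kept]
  = (22/61)    [205 ≡ 22 mod 61]
  = -(11/61)    [61 ≡ 5 mod 8 ⇒ (2/61) = -1]
  = -(61/11)    [QR: 61 ≡ 1 mod 4, sign kept]
  = -(6/11)    [61 ≡ 6 mod 11]
  = (3/11)    [11 ≡ 3 mod 8 ⇒ (2/11) = -1]
  = -(11/3)    [QR: both ≡ 3 mod 4, sign flips]
  = -(2/3)    [11 ≡ 2 mod 3]
  = (1/3)    [3 ≡ 3 mod 8 ⇒ (2/3) = -1]
  = 1    [(1/3) = 1]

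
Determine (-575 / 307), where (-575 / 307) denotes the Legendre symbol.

1

(-575 / 307)
  = (39 / 307)    [-575 ≡ 39 mod 307]
  = -(307 / 39)    [QR: both ≡ 3 mod 4, sign flips]
  = -(34 / 39)    [307 ≡ 34 mod 39]
  = -(17 / 39)    [39 ≡ 7 mod 8 ⇒ (2 / 39) = +1]
  = -(39 / 17)    [QR: 17 ≡ 1 mod 4, sign kept]
  = -(5 / 17)    [39 ≡ 5 mod 17]
  = -(17 / 5)    [QR: 5 ≡ 1 mod 4, sign kept]
  = -(2 / 5)    [17 ≡ 2 mod 5]
  = (1 / 5)    [5 ≡ 5 mod 8 ⇒ (2 / 5) = -1]
  = 1    [(1 / 5) = 1]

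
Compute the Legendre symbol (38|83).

1

Factor out 2: 38 = 2·19. Since 83 ≡ 3 (mod 8), (2|83) = -1. Now have -(19|83).
Both 19 ≡ 3 and 83 ≡ 3 (mod 4), so reciprocity gives (19|83) = -(83|19). Reduce: 83 ≡ 7 (mod 19). Now have (7|19).
Both 7 ≡ 3 and 19 ≡ 3 (mod 4), so reciprocity gives (7|19) = -(19|7). Reduce: 19 ≡ 5 (mod 7). Now have -(5|7).
5 ≡ 1 (mod 4), so quadratic reciprocity gives (5|7) = (7|5). Reduce: 7 ≡ 2 (mod 5). Now have -(2|5).
Factor out 2: 2 = 2. Since 5 ≡ 5 (mod 8), (2|5) = -1. Now have (1|5).
(1|5) = 1. Collecting the sign factors: 1.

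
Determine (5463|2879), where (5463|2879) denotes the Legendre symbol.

Reduce the numerator: 5463 ≡ 2584 (mod 2879), so (5463|2879) = (2584|2879).
Factor out 2: 2584 = 2^3·323. Since 2879 ≡ 7 (mod 8), (2|2879) = +1, and (2|2879)^3 = +1. Now have (323|2879).
Both 323 ≡ 3 and 2879 ≡ 3 (mod 4), so reciprocity gives (323|2879) = -(2879|323). Reduce: 2879 ≡ 295 (mod 323). Now have -(295|323).
Both 295 ≡ 3 and 323 ≡ 3 (mod 4), so reciprocity gives (295|323) = -(323|295). Reduce: 323 ≡ 28 (mod 295). Now have (28|295).
Factor out 2: 28 = 2^2·7. Since 295 ≡ 7 (mod 8), (2|295) = +1, and (2|295)^2 = +1. Now have (7|295).
Both 7 ≡ 3 and 295 ≡ 3 (mod 4), so reciprocity gives (7|295) = -(295|7). Reduce: 295 ≡ 1 (mod 7). Now have -(1|7).
(1|7) = 1. Collecting the sign factors: -1.

-1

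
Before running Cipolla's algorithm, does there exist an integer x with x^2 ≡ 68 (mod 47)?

Reduce the numerator: 68 ≡ 21 (mod 47), so (68|47) = (21|47).
21 ≡ 1 (mod 4), so quadratic reciprocity gives (21|47) = (47|21). Reduce: 47 ≡ 5 (mod 21). Now have (5|21).
5 ≡ 1 (mod 4), so quadratic reciprocity gives (5|21) = (21|5). Reduce: 21 ≡ 1 (mod 5). Now have (1|5).
(1|5) = 1. Collecting the sign factors: 1.
(68|47) = 1, and 47 is prime, so 68 is a quadratic residue mod 47.

yes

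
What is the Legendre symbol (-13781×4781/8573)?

By multiplicativity, (-13781·4781/8573) = (-13781/8573)·(4781/8573).
First factor (-13781/8573):
Reduce the numerator: -13781 ≡ 3365 (mod 8573), so (-13781/8573) = (3365/8573).
3365 ≡ 1 (mod 4), so quadratic reciprocity gives (3365/8573) = (8573/3365). Reduce: 8573 ≡ 1843 (mod 3365). Now have (1843/3365).
3365 ≡ 1 (mod 4), so quadratic reciprocity gives (1843/3365) = (3365/1843). Reduce: 3365 ≡ 1522 (mod 1843). Now have (1522/1843).
Factor out 2: 1522 = 2·761. Since 1843 ≡ 3 (mod 8), (2/1843) = -1. Now have -(761/1843).
761 ≡ 1 (mod 4), so quadratic reciprocity gives (761/1843) = (1843/761). Reduce: 1843 ≡ 321 (mod 761). Now have -(321/761).
321 ≡ 1 (mod 4), so quadratic reciprocity gives (321/761) = (761/321). Reduce: 761 ≡ 119 (mod 321). Now have -(119/321).
321 ≡ 1 (mod 4), so quadratic reciprocity gives (119/321) = (321/119). Reduce: 321 ≡ 83 (mod 119). Now have -(83/119).
Both 83 ≡ 3 and 119 ≡ 3 (mod 4), so reciprocity gives (83/119) = -(119/83). Reduce: 119 ≡ 36 (mod 83). Now have (36/83).
Factor out 2: 36 = 2^2·9. Since 83 ≡ 3 (mod 8), (2/83) = -1, and (2/83)^2 = +1. Now have (9/83).
9 ≡ 1 (mod 4), so quadratic reciprocity gives (9/83) = (83/9). Reduce: 83 ≡ 2 (mod 9). Now have (2/9).
Factor out 2: 2 = 2. Since 9 ≡ 1 (mod 8), (2/9) = +1. Now have (1/9).
(1/9) = 1. Collecting the sign factors: 1.
Second factor (4781/8573):
4781 ≡ 1 (mod 4), so quadratic reciprocity gives (4781/8573) = (8573/4781). Reduce: 8573 ≡ 3792 (mod 4781). Now have (3792/4781).
Factor out 2: 3792 = 2^4·237. Since 4781 ≡ 5 (mod 8), (2/4781) = -1, and (2/4781)^4 = +1. Now have (237/4781).
237 ≡ 1 (mod 4), so quadratic reciprocity gives (237/4781) = (4781/237). Reduce: 4781 ≡ 41 (mod 237). Now have (41/237).
41 ≡ 1 (mod 4), so quadratic reciprocity gives (41/237) = (237/41). Reduce: 237 ≡ 32 (mod 41). Now have (32/41).
Factor out 2: 32 = 2^5. Since 41 ≡ 1 (mod 8), (2/41) = +1, and (2/41)^5 = +1. Now have (1/41).
(1/41) = 1. Collecting the sign factors: 1.
Product: (1)·(1) = 1.

1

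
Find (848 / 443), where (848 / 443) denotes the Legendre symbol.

(848 / 443)
  = (405 / 443)    [848 ≡ 405 mod 443]
  = (443 / 405)    [QR: 405 ≡ 1 mod 4, sign kept]
  = (38 / 405)    [443 ≡ 38 mod 405]
  = -(19 / 405)    [405 ≡ 5 mod 8 ⇒ (2 / 405) = -1]
  = -(405 / 19)    [QR: 405 ≡ 1 mod 4, sign kept]
  = -(6 / 19)    [405 ≡ 6 mod 19]
  = (3 / 19)    [19 ≡ 3 mod 8 ⇒ (2 / 19) = -1]
  = -(19 / 3)    [QR: both ≡ 3 mod 4, sign flips]
  = -(1 / 3)    [19 ≡ 1 mod 3]
  = -1    [(1 / 3) = 1]

-1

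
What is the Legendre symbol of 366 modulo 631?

1

Factor out 2: 366 = 2·183. Since 631 ≡ 7 (mod 8), (2 / 631) = +1. Now have (183 / 631).
Both 183 ≡ 3 and 631 ≡ 3 (mod 4), so reciprocity gives (183 / 631) = -(631 / 183). Reduce: 631 ≡ 82 (mod 183). Now have -(82 / 183).
Factor out 2: 82 = 2·41. Since 183 ≡ 7 (mod 8), (2 / 183) = +1. Now have -(41 / 183).
41 ≡ 1 (mod 4), so quadratic reciprocity gives (41 / 183) = (183 / 41). Reduce: 183 ≡ 19 (mod 41). Now have -(19 / 41).
41 ≡ 1 (mod 4), so quadratic reciprocity gives (19 / 41) = (41 / 19). Reduce: 41 ≡ 3 (mod 19). Now have -(3 / 19).
Both 3 ≡ 3 and 19 ≡ 3 (mod 4), so reciprocity gives (3 / 19) = -(19 / 3). Reduce: 19 ≡ 1 (mod 3). Now have (1 / 3).
(1 / 3) = 1. Collecting the sign factors: 1.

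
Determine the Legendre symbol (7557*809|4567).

-1

By multiplicativity, (7557·809|4567) = (7557|4567)·(809|4567).
First factor (7557|4567):
Reduce the numerator: 7557 ≡ 2990 (mod 4567), so (7557|4567) = (2990|4567).
Factor out 2: 2990 = 2·1495. Since 4567 ≡ 7 (mod 8), (2|4567) = +1. Now have (1495|4567).
Both 1495 ≡ 3 and 4567 ≡ 3 (mod 4), so reciprocity gives (1495|4567) = -(4567|1495). Reduce: 4567 ≡ 82 (mod 1495). Now have -(82|1495).
Factor out 2: 82 = 2·41. Since 1495 ≡ 7 (mod 8), (2|1495) = +1. Now have -(41|1495).
41 ≡ 1 (mod 4), so quadratic reciprocity gives (41|1495) = (1495|41). Reduce: 1495 ≡ 19 (mod 41). Now have -(19|41).
41 ≡ 1 (mod 4), so quadratic reciprocity gives (19|41) = (41|19). Reduce: 41 ≡ 3 (mod 19). Now have -(3|19).
Both 3 ≡ 3 and 19 ≡ 3 (mod 4), so reciprocity gives (3|19) = -(19|3). Reduce: 19 ≡ 1 (mod 3). Now have (1|3).
(1|3) = 1. Collecting the sign factors: 1.
Second factor (809|4567):
809 ≡ 1 (mod 4), so quadratic reciprocity gives (809|4567) = (4567|809). Reduce: 4567 ≡ 522 (mod 809). Now have (522|809).
Factor out 2: 522 = 2·261. Since 809 ≡ 1 (mod 8), (2|809) = +1. Now have (261|809).
261 ≡ 1 (mod 4), so quadratic reciprocity gives (261|809) = (809|261). Reduce: 809 ≡ 26 (mod 261). Now have (26|261).
Factor out 2: 26 = 2·13. Since 261 ≡ 5 (mod 8), (2|261) = -1. Now have -(13|261).
13 ≡ 1 (mod 4), so quadratic reciprocity gives (13|261) = (261|13). Reduce: 261 ≡ 1 (mod 13). Now have -(1|13).
(1|13) = 1. Collecting the sign factors: -1.
Product: (1)·(-1) = -1.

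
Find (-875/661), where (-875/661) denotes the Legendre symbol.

-1

Pull out -1: (-875/661) = (-1/661)·(875/661). Since 661 ≡ 1 (mod 4), (-1/661) = +1. Now have (875/661).
Reduce the numerator: 875 ≡ 214 (mod 661), so (875/661) = (214/661).
Factor out 2: 214 = 2·107. Since 661 ≡ 5 (mod 8), (2/661) = -1. Now have -(107/661).
661 ≡ 1 (mod 4), so quadratic reciprocity gives (107/661) = (661/107). Reduce: 661 ≡ 19 (mod 107). Now have -(19/107).
Both 19 ≡ 3 and 107 ≡ 3 (mod 4), so reciprocity gives (19/107) = -(107/19). Reduce: 107 ≡ 12 (mod 19). Now have (12/19).
Factor out 2: 12 = 2^2·3. Since 19 ≡ 3 (mod 8), (2/19) = -1, and (2/19)^2 = +1. Now have (3/19).
Both 3 ≡ 3 and 19 ≡ 3 (mod 4), so reciprocity gives (3/19) = -(19/3). Reduce: 19 ≡ 1 (mod 3). Now have -(1/3).
(1/3) = 1. Collecting the sign factors: -1.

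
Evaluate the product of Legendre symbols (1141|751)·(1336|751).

By multiplicativity, (1141·1336|751) = (1141|751)·(1336|751).
First factor (1141|751):
Reduce the numerator: 1141 ≡ 390 (mod 751), so (1141|751) = (390|751).
Factor out 2: 390 = 2·195. Since 751 ≡ 7 (mod 8), (2|751) = +1. Now have (195|751).
Both 195 ≡ 3 and 751 ≡ 3 (mod 4), so reciprocity gives (195|751) = -(751|195). Reduce: 751 ≡ 166 (mod 195). Now have -(166|195).
Factor out 2: 166 = 2·83. Since 195 ≡ 3 (mod 8), (2|195) = -1. Now have (83|195).
Both 83 ≡ 3 and 195 ≡ 3 (mod 4), so reciprocity gives (83|195) = -(195|83). Reduce: 195 ≡ 29 (mod 83). Now have -(29|83).
29 ≡ 1 (mod 4), so quadratic reciprocity gives (29|83) = (83|29). Reduce: 83 ≡ 25 (mod 29). Now have -(25|29).
25 ≡ 1 (mod 4), so quadratic reciprocity gives (25|29) = (29|25). Reduce: 29 ≡ 4 (mod 25). Now have -(4|25).
Factor out 2: 4 = 2^2. Since 25 ≡ 1 (mod 8), (2|25) = +1, and (2|25)^2 = +1. Now have -(1|25).
(1|25) = 1. Collecting the sign factors: -1.
Second factor (1336|751):
Reduce the numerator: 1336 ≡ 585 (mod 751), so (1336|751) = (585|751).
585 ≡ 1 (mod 4), so quadratic reciprocity gives (585|751) = (751|585). Reduce: 751 ≡ 166 (mod 585). Now have (166|585).
Factor out 2: 166 = 2·83. Since 585 ≡ 1 (mod 8), (2|585) = +1. Now have (83|585).
585 ≡ 1 (mod 4), so quadratic reciprocity gives (83|585) = (585|83). Reduce: 585 ≡ 4 (mod 83). Now have (4|83).
Factor out 2: 4 = 2^2. Since 83 ≡ 3 (mod 8), (2|83) = -1, and (2|83)^2 = +1. Now have (1|83).
(1|83) = 1. Collecting the sign factors: 1.
Product: (-1)·(1) = -1.

-1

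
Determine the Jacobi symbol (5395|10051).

-1

Both 5395 ≡ 3 and 10051 ≡ 3 (mod 4), so reciprocity gives (5395|10051) = -(10051|5395). Reduce: 10051 ≡ 4656 (mod 5395). Now have -(4656|5395).
Factor out 2: 4656 = 2^4·291. Since 5395 ≡ 3 (mod 8), (2|5395) = -1, and (2|5395)^4 = +1. Now have -(291|5395).
Both 291 ≡ 3 and 5395 ≡ 3 (mod 4), so reciprocity gives (291|5395) = -(5395|291). Reduce: 5395 ≡ 157 (mod 291). Now have (157|291).
157 ≡ 1 (mod 4), so quadratic reciprocity gives (157|291) = (291|157). Reduce: 291 ≡ 134 (mod 157). Now have (134|157).
Factor out 2: 134 = 2·67. Since 157 ≡ 5 (mod 8), (2|157) = -1. Now have -(67|157).
157 ≡ 1 (mod 4), so quadratic reciprocity gives (67|157) = (157|67). Reduce: 157 ≡ 23 (mod 67). Now have -(23|67).
Both 23 ≡ 3 and 67 ≡ 3 (mod 4), so reciprocity gives (23|67) = -(67|23). Reduce: 67 ≡ 21 (mod 23). Now have (21|23).
21 ≡ 1 (mod 4), so quadratic reciprocity gives (21|23) = (23|21). Reduce: 23 ≡ 2 (mod 21). Now have (2|21).
Factor out 2: 2 = 2. Since 21 ≡ 5 (mod 8), (2|21) = -1. Now have -(1|21).
(1|21) = 1. Collecting the sign factors: -1.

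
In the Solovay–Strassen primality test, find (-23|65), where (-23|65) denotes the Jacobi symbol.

-1

(-23|65)
  = (23|65)    [65 ≡ 1 mod 4 ⇒ (-1|65) = +1]
  = (65|23)    [QR: 65 ≡ 1 mod 4, sign kept]
  = (19|23)    [65 ≡ 19 mod 23]
  = -(23|19)    [QR: both ≡ 3 mod 4, sign flips]
  = -(4|19)    [23 ≡ 4 mod 19]
  = -(1|19)    [19 ≡ 3 mod 8 ⇒ (2|19)^2 = +1]
  = -1    [(1|19) = 1]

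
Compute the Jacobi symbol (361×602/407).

-1

By multiplicativity, (361·602/407) = (361/407)·(602/407).
First factor (361/407):
361 ≡ 1 (mod 4), so quadratic reciprocity gives (361/407) = (407/361). Reduce: 407 ≡ 46 (mod 361). Now have (46/361).
Factor out 2: 46 = 2·23. Since 361 ≡ 1 (mod 8), (2/361) = +1. Now have (23/361).
361 ≡ 1 (mod 4), so quadratic reciprocity gives (23/361) = (361/23). Reduce: 361 ≡ 16 (mod 23). Now have (16/23).
Factor out 2: 16 = 2^4. Since 23 ≡ 7 (mod 8), (2/23) = +1, and (2/23)^4 = +1. Now have (1/23).
(1/23) = 1. Collecting the sign factors: 1.
Second factor (602/407):
Reduce the numerator: 602 ≡ 195 (mod 407), so (602/407) = (195/407).
Both 195 ≡ 3 and 407 ≡ 3 (mod 4), so reciprocity gives (195/407) = -(407/195). Reduce: 407 ≡ 17 (mod 195). Now have -(17/195).
17 ≡ 1 (mod 4), so quadratic reciprocity gives (17/195) = (195/17). Reduce: 195 ≡ 8 (mod 17). Now have -(8/17).
Factor out 2: 8 = 2^3. Since 17 ≡ 1 (mod 8), (2/17) = +1, and (2/17)^3 = +1. Now have -(1/17).
(1/17) = 1. Collecting the sign factors: -1.
Product: (1)·(-1) = -1.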